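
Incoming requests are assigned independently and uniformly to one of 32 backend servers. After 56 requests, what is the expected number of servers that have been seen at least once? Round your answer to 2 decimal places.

For each server, P(seen in 56 requests) = 1 - (31/32)^56 = 0.831.
By linearity of expectation, E[distinct seen] = 32·(1 - (31/32)^56) = 26.592.

26.59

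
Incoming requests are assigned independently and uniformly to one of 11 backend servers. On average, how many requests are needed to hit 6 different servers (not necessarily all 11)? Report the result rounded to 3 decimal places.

Going from k to k+1 distinct takes a geometric number of requests with mean 11/(11-k).
Sum over k = 0,...,5: E = 11/11 + 11/10 + 11/9 + 11/8 + 11/7 + 11/6 = 8.1020.

8.102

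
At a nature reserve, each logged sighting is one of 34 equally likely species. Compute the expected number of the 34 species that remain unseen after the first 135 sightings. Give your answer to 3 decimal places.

0.604

For each species, P(unseen after 135) = (33/34)^135 = 0.0178.
By linearity of expectation, E[unseen] = 34·(33/34)^135 = 0.6042.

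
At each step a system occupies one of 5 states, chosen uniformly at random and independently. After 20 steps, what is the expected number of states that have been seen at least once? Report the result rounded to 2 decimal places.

4.94

For each state, P(seen in 20 steps) = 1 - (4/5)^20 = 0.988.
By linearity of expectation, E[distinct seen] = 5·(1 - (4/5)^20) = 4.942.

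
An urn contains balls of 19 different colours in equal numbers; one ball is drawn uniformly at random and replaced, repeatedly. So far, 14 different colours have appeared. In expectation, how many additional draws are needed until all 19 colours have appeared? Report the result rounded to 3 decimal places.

43.383

The wait to go from k to k+1 distinct colours is geometric with mean 19/(19-k).
Sum over k = 14,...,18: E = 19/5 + 19/4 + 19/3 + 19/2 + 19/1 = 43.3833.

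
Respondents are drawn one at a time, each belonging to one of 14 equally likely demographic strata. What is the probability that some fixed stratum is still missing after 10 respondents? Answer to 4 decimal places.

0.4766

Each respondent misses the fixed stratum with probability (14-1)/14 = 13/14, independently.
P(still missing after 10) = (13/14)^10 = 0.47660.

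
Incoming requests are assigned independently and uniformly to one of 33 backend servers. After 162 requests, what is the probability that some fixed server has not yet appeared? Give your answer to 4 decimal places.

On each request the fixed server fails to appear with probability 32/33.
P(still missing after 162) = (32/33)^162 = 0.00684.

0.0068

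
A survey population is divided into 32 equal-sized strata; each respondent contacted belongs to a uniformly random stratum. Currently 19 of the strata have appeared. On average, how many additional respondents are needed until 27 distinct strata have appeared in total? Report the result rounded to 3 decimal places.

From k distinct to k+1 distinct takes on average 32/(32-k) respondents.
Sum over k = 19,...,26: E = 32/13 + 32/12 + 32/11 + ... + 32/7 + 32/6 = 28.6976.

28.698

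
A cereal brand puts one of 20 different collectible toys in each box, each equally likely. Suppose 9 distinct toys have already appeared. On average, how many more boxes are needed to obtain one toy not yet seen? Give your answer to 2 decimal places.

The number of boxes until the next new toy is geometric with success probability 11/20, so its mean is 20/11.
E = 20/11 = 1.818.

1.82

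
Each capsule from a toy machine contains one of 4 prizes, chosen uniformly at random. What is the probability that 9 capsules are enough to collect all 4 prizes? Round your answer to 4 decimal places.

By inclusion–exclusion over which prizes are missing,
P(all seen) = Σ_{j=0}^{4} (-1)^j C(4,j)((4-j)/4)^9
= 1.00000 - 0.30034 + 0.01172 - 0.00002 + 0.00000
= 0.71136.

0.7114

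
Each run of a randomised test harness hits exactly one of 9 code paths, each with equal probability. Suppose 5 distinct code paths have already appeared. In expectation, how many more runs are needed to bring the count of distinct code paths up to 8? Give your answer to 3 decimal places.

9.750

The wait to go from k to k+1 distinct code paths is geometric with mean 9/(9-k).
Sum over k = 5,...,7: E = 9/4 + 9/3 + 9/2 = 9.7500.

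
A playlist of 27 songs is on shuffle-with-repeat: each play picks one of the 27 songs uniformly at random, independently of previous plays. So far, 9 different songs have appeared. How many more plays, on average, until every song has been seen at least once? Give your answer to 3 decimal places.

94.368

The wait to go from k to k+1 distinct songs is geometric with mean 27/(27-k).
Sum over k = 9,...,26: E = 27/18 + 27/17 + 27/16 + ... + 27/2 + 27/1 = 94.3679.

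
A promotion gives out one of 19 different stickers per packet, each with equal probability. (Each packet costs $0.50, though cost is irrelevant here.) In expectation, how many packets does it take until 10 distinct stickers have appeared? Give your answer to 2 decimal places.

Going from k to k+1 distinct takes a geometric number of packets with mean 19/(19-k).
Sum over k = 0,...,9: E = 19/19 + 19/18 + 19/17 + ... + 19/11 + 19/10 = 13.657.

13.66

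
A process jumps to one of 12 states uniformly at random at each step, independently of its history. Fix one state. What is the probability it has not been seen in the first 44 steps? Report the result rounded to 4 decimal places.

0.0217

On each step the fixed state fails to appear with probability 11/12.
P(still missing after 44) = (11/12)^44 = 0.02174.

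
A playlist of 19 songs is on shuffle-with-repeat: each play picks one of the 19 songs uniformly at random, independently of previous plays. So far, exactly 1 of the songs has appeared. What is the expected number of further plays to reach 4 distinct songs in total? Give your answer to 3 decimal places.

3.361

From k distinct to k+1 distinct takes on average 19/(19-k) plays.
Sum over k = 1,...,3: E = 19/18 + 19/17 + 19/16 = 3.3607.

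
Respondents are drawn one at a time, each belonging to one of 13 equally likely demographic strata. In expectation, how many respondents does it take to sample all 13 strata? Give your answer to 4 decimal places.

41.3417

Split into phases: going from k distinct to k+1 distinct takes on average 13/(13-k) respondents.
E[T] = 13/13 + 13/12 + 13/11 + ... + 13/2 + 13/1 = 13·H_{13}.
H_{13} = 3.18013, so E[T] = 41.34174.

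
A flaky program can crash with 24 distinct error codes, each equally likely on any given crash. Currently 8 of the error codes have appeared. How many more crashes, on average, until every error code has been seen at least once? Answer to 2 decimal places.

With k distinct error codes already seen, the next new one takes an expected 24/(24-k) crashes.
Sum over k = 8,...,23: E = 24/16 + 24/15 + 24/14 + ... + 24/2 + 24/1 = 81.137.

81.14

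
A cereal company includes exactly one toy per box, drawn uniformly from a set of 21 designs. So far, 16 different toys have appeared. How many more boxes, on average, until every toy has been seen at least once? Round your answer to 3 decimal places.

The wait to go from k to k+1 distinct toys is geometric with mean 21/(21-k).
Sum over k = 16,...,20: E = 21/5 + 21/4 + 21/3 + 21/2 + 21/1 = 47.9500.

47.950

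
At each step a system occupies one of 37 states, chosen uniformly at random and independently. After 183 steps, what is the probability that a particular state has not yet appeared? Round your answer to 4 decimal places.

0.0066

On each step the fixed state fails to appear with probability 36/37.
P(still missing after 183) = (36/37)^183 = 0.00664.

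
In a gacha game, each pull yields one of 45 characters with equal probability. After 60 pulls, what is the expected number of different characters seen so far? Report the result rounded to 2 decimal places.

For each character, P(seen in 60 pulls) = 1 - (44/45)^60 = 0.740.
By linearity of expectation, E[distinct seen] = 45·(1 - (44/45)^60) = 33.315.

33.32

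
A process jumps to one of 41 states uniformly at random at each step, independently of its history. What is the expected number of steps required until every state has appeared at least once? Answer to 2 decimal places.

176.42

The wait to go from k to k+1 distinct states is geometric with mean 41/(41-k).
E[T] = 41/41 + 41/40 + 41/39 + ... + 41/2 + 41/1 = 41·H_{41}.
H_{41} = 4.303, so E[T] = 176.420.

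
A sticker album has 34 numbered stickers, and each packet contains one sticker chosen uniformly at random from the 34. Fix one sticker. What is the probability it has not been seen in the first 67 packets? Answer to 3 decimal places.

0.135

Each packet misses the fixed sticker with probability (34-1)/34 = 33/34, independently.
P(still missing after 67) = (33/34)^67 = 0.1353.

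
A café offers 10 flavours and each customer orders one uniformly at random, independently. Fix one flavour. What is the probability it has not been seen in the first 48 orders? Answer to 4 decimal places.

Each order misses the fixed flavour with probability (10-1)/10 = 9/10, independently.
P(still missing after 48) = (9/10)^48 = 0.00636.

0.0064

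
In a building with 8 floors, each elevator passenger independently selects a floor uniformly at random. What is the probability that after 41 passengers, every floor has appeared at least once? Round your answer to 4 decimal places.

Let A_i be the event that floor i is missing after 41 passengers. By inclusion–exclusion on the A_i,
P(all seen) = Σ_{j=0}^{8} (-1)^j C(8,j)((8-j)/8)^41
= 1.00000 - 0.03353 + 0.00021 - 0.00000 + 0.00000 - 0.00000 + 0.00000 - 0.00000 + 0.00000
= 0.96668.

0.9667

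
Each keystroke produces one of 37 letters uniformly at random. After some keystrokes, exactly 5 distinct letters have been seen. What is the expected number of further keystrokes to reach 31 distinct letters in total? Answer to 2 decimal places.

59.51

From k distinct to k+1 distinct takes on average 37/(37-k) keystrokes.
Sum over k = 5,...,30: E = 37/32 + 37/31 + 37/30 + ... + 37/8 + 37/7 = 59.514.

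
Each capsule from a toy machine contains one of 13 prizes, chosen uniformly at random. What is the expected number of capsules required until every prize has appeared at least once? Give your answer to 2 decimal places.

After k distinct prizes have appeared, the next capsule gives a new one with probability (13-k)/13, so the expected wait for the (k+1)-th is 13/(13-k).
E[T] = 13/13 + 13/12 + 13/11 + ... + 13/2 + 13/1 = 13·H_{13}.
H_{13} = 3.180, so E[T] = 41.342.

41.34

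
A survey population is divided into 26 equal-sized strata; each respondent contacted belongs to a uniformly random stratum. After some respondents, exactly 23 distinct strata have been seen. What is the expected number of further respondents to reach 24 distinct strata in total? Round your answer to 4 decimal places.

From k distinct to k+1 distinct takes on average 26/(26-k) respondents.
Only the k = 23 term is needed: E = 26/3 = 8.66667.

8.6667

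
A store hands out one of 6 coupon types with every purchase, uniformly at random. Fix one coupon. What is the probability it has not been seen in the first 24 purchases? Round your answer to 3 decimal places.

0.013

On each purchase the fixed coupon fails to appear with probability 5/6.
P(still missing after 24) = (5/6)^24 = 0.0126.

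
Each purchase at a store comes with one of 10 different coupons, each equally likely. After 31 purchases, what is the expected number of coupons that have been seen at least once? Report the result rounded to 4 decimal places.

9.6185

For each coupon, P(seen in 31 purchases) = 1 - (9/10)^31 = 0.96185.
By linearity of expectation, E[distinct seen] = 10·(1 - (9/10)^31) = 9.61848.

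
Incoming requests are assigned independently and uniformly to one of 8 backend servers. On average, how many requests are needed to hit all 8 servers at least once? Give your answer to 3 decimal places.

21.743

The wait to go from k to k+1 distinct servers is geometric with mean 8/(8-k).
E[T] = 8/8 + 8/7 + 8/6 + ... + 8/2 + 8/1 = 8·H_{8}.
H_{8} = 2.7179, so E[T] = 21.7429.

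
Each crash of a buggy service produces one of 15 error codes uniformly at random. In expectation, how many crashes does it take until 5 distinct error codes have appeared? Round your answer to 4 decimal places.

Going from k to k+1 distinct takes a geometric number of crashes with mean 15/(15-k).
Sum over k = 0,...,4: E = 15/15 + 15/14 + 15/13 + 15/12 + 15/11 = 5.83891.

5.8389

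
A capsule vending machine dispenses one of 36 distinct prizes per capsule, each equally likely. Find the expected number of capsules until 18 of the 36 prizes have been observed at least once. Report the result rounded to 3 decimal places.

24.460

Going from k to k+1 distinct takes a geometric number of capsules with mean 36/(36-k).
Sum over k = 0,...,17: E = 36/36 + 36/35 + 36/34 + ... + 36/20 + 36/19 = 24.4602.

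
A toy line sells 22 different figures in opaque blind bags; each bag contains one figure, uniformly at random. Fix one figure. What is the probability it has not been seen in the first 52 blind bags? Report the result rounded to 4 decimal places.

0.0890

On each blind bag the fixed figure fails to appear with probability 21/22.
P(still missing after 52) = (21/22)^52 = 0.08901.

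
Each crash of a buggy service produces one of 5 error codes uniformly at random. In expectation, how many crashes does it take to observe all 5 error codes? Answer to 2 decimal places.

11.42

After k distinct error codes have appeared, the next crash gives a new one with probability (5-k)/5, so the expected wait for the (k+1)-th is 5/(5-k).
E[T] = 5/5 + 5/4 + 5/3 + 5/2 + 5/1 = 5·H_{5}.
H_{5} = 2.283, so E[T] = 11.417.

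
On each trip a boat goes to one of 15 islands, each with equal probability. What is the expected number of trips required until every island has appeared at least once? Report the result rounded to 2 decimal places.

The wait to go from k to k+1 distinct islands is geometric with mean 15/(15-k).
E[T] = 15/15 + 15/14 + 15/13 + ... + 15/2 + 15/1 = 15·H_{15}.
H_{15} = 3.318, so E[T] = 49.773.

49.77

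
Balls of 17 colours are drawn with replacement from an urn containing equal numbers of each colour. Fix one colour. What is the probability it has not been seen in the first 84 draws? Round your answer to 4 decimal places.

0.0061

On each draw the fixed colour fails to appear with probability 16/17.
P(still missing after 84) = (16/17)^84 = 0.00614.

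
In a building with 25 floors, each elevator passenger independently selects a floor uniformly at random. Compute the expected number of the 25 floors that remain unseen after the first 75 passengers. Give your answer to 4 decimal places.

1.1703

For each floor, P(unseen after 75) = (24/25)^75 = 0.04681.
By linearity of expectation, E[unseen] = 25·(24/25)^75 = 1.17026.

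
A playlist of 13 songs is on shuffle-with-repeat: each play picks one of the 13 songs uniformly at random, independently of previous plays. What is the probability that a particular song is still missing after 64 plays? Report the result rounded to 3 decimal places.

On each play the fixed song fails to appear with probability 12/13.
P(still missing after 64) = (12/13)^64 = 0.0060.

0.006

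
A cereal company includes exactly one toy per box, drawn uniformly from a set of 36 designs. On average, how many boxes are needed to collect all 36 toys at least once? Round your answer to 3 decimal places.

The wait to go from k to k+1 distinct toys is geometric with mean 36/(36-k).
E[T] = 36/36 + 36/35 + 36/34 + ... + 36/2 + 36/1 = 36·H_{36}.
H_{36} = 4.1746, so E[T] = 150.2841.

150.284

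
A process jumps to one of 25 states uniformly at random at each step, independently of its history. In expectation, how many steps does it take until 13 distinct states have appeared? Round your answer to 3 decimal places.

17.819

Going from k to k+1 distinct takes a geometric number of steps with mean 25/(25-k).
Sum over k = 0,...,12: E = 25/25 + 25/24 + 25/23 + ... + 25/14 + 25/13 = 17.8187.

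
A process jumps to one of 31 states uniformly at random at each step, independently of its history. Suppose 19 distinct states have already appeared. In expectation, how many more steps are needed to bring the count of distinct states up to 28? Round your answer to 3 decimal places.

39.366

The wait to go from k to k+1 distinct states is geometric with mean 31/(31-k).
Sum over k = 19,...,27: E = 31/12 + 31/11 + 31/10 + ... + 31/5 + 31/4 = 39.3662.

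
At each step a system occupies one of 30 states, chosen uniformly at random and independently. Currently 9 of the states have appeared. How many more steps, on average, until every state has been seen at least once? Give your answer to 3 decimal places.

109.361

From k distinct to k+1 distinct takes on average 30/(30-k) steps.
Sum over k = 9,...,29: E = 30/21 + 30/20 + 30/19 + ... + 30/2 + 30/1 = 109.3608.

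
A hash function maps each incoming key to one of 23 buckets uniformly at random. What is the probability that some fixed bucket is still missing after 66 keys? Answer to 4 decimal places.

Each key misses the fixed bucket with probability (23-1)/23 = 22/23, independently.
P(still missing after 66) = (22/23)^66 = 0.05319.

0.0532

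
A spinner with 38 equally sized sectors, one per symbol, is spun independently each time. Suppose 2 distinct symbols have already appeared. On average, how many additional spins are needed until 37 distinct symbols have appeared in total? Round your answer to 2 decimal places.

120.63

With k distinct symbols already seen, the next new one takes an expected 38/(38-k) spins.
Sum over k = 2,...,36: E = 38/36 + 38/35 + 38/34 + ... + 38/3 + 38/2 = 120.633.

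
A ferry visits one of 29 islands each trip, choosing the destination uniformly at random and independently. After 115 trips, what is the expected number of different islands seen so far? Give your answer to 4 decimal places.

28.4874

For each island, P(seen in 115 trips) = 1 - (28/29)^115 = 0.98232.
By linearity of expectation, E[distinct seen] = 29·(1 - (28/29)^115) = 28.48737.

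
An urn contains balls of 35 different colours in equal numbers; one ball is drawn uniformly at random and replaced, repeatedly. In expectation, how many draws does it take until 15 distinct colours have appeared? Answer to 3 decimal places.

19.216

Going from k to k+1 distinct takes a geometric number of draws with mean 35/(35-k).
Sum over k = 0,...,14: E = 35/35 + 35/34 + 35/33 + ... + 35/22 + 35/21 = 19.2165.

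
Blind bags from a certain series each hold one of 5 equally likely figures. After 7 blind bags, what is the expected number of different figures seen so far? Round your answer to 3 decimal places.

3.951

For each figure, P(seen in 7 blind bags) = 1 - (4/5)^7 = 0.7903.
By linearity of expectation, E[distinct seen] = 5·(1 - (4/5)^7) = 3.9514.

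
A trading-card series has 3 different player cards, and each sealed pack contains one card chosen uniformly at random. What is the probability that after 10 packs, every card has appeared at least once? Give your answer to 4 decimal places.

0.9480

Let A_i be the event that card i is missing after 10 packs. By inclusion–exclusion on the A_i,
P(all seen) = Σ_{j=0}^{3} (-1)^j C(3,j)((3-j)/3)^10
= 1.00000 - 0.05202 + 0.00005 - 0.00000
= 0.94803.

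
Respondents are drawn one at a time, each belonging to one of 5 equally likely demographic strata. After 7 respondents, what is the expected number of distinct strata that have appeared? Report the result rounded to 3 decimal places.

3.951

For each stratum, P(seen in 7 respondents) = 1 - (4/5)^7 = 0.7903.
By linearity of expectation, E[distinct seen] = 5·(1 - (4/5)^7) = 3.9514.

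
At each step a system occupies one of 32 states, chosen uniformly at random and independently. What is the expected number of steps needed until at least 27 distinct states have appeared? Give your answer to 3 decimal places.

With k distinct states already seen, the next new one arrives after an expected 32/(32-k) steps.
Sum over k = 0,...,26: E = 32/32 + 32/31 + 32/30 + ... + 32/7 + 32/6 = 56.8052.

56.805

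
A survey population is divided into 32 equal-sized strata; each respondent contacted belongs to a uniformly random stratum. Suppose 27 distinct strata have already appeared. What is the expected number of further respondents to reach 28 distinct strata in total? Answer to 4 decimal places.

With k distinct strata already seen, the next new one takes an expected 32/(32-k) respondents.
Only the k = 27 term is needed: E = 32/5 = 6.40000.

6.4000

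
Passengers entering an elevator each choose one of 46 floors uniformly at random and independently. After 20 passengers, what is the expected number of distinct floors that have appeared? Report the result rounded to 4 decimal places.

16.3618

For each floor, P(seen in 20 passengers) = 1 - (45/46)^20 = 0.35569.
By linearity of expectation, E[distinct seen] = 46·(1 - (45/46)^20) = 16.36182.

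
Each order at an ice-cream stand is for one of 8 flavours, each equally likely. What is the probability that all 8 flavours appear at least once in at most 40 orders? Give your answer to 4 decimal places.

By inclusion–exclusion over which flavours are missing,
P(all seen) = Σ_{j=0}^{8} (-1)^j C(8,j)((8-j)/8)^40
= 1.00000 - 0.03832 + 0.00028 - 0.00000 + 0.00000 - 0.00000 + 0.00000 - 0.00000 + 0.00000
= 0.96196.

0.9620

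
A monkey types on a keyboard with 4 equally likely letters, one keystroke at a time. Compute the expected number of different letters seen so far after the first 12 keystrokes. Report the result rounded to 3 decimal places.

3.873

For each letter, P(seen in 12 keystrokes) = 1 - (3/4)^12 = 0.9683.
By linearity of expectation, E[distinct seen] = 4·(1 - (3/4)^12) = 3.8733.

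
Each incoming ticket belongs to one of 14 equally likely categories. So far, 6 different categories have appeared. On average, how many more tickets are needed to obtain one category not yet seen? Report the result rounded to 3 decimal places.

The number of tickets until the next new category is geometric with success probability 8/14, so its mean is 14/8.
E = 14/8 = 1.7500.

1.750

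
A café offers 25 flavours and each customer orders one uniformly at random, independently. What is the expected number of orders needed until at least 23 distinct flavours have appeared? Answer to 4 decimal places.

Going from k to k+1 distinct takes a geometric number of orders with mean 25/(25-k).
Sum over k = 0,...,22: E = 25/25 + 25/24 + 25/23 + ... + 25/4 + 25/3 = 57.89895.

57.8990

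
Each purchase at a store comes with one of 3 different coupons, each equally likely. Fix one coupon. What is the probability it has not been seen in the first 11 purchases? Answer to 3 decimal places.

0.012

On each purchase the fixed coupon fails to appear with probability 2/3.
P(still missing after 11) = (2/3)^11 = 0.0116.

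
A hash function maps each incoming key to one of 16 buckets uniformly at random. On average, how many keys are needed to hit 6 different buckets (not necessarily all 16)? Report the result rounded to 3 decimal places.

7.228

Going from k to k+1 distinct takes a geometric number of keys with mean 16/(16-k).
Sum over k = 0,...,5: E = 16/16 + 16/15 + 16/14 + 16/13 + 16/12 + 16/11 = 7.2282.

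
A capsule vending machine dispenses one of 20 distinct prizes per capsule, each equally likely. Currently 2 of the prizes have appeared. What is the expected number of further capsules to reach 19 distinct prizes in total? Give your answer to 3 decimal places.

With k distinct prizes already seen, the next new one takes an expected 20/(20-k) capsules.
Sum over k = 2,...,18: E = 20/18 + 20/17 + 20/16 + ... + 20/3 + 20/2 = 49.9022.

49.902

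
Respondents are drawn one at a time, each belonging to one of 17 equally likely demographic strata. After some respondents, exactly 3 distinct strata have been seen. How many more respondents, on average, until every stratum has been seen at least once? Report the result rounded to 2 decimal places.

From k distinct to k+1 distinct takes on average 17/(17-k) respondents.
Sum over k = 3,...,16: E = 17/14 + 17/13 + 17/12 + ... + 17/2 + 17/1 = 55.277.

55.28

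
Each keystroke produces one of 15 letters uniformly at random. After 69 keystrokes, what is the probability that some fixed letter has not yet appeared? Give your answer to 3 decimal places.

On each keystroke the fixed letter fails to appear with probability 14/15.
P(still missing after 69) = (14/15)^69 = 0.0086.

0.009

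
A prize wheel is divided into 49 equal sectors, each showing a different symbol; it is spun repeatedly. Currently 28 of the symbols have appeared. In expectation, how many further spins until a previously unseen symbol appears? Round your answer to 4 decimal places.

Each spin yields a new symbol with probability (49-28)/49 = 21/49, so the wait is geometric with mean 49/21.
E = 49/21 = 2.33333.

2.3333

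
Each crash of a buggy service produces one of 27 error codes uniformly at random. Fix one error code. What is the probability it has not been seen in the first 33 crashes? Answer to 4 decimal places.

Each crash misses the fixed error code with probability (27-1)/27 = 26/27, independently.
P(still missing after 33) = (26/27)^33 = 0.28782.

0.2878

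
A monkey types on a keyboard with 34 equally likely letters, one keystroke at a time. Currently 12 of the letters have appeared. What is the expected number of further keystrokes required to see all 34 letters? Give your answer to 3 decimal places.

125.488

The wait to go from k to k+1 distinct letters is geometric with mean 34/(34-k).
Sum over k = 12,...,33: E = 34/22 + 34/21 + 34/20 + ... + 34/2 + 34/1 = 125.4877.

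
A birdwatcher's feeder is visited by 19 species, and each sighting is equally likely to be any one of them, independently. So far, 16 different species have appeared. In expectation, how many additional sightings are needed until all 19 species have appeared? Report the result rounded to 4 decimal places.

34.8333

From k distinct to k+1 distinct takes on average 19/(19-k) sightings.
Sum over k = 16,...,18: E = 19/3 + 19/2 + 19/1 = 34.83333.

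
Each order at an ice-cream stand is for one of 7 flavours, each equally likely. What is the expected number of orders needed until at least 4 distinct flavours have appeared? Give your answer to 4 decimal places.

Going from k to k+1 distinct takes a geometric number of orders with mean 7/(7-k).
Sum over k = 0,...,3: E = 7/7 + 7/6 + 7/5 + 7/4 = 5.31667.

5.3167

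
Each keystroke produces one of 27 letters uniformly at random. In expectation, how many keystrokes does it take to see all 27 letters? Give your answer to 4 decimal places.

After k distinct letters have appeared, the next keystroke gives a new one with probability (27-k)/27, so the expected wait for the (k+1)-th is 27/(27-k).
E[T] = 27/27 + 27/26 + 27/25 + ... + 27/2 + 27/1 = 27·H_{27}.
H_{27} = 3.89146, so E[T] = 105.06933.

105.0693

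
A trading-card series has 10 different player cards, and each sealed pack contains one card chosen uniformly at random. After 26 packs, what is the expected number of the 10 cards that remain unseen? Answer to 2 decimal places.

0.65

For each card, P(unseen after 26) = (9/10)^26 = 0.065.
By linearity of expectation, E[unseen] = 10·(9/10)^26 = 0.646.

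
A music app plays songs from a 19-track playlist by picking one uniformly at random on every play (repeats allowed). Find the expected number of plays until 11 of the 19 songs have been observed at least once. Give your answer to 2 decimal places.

15.77

With k distinct songs already seen, the next new one arrives after an expected 19/(19-k) plays.
Sum over k = 0,...,10: E = 19/19 + 19/18 + 19/17 + ... + 19/10 + 19/9 = 15.768.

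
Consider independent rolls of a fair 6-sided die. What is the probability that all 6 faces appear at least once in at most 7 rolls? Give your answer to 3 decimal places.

By inclusion–exclusion over which faces are missing,
P(all seen) = Σ_{j=0}^{6} (-1)^j C(6,j)((6-j)/6)^7
= 1.0000 - 1.6745 + 0.8779 - 0.1563 + 0.0069 - 0.0000 + 0.0000
= 0.0540.

0.054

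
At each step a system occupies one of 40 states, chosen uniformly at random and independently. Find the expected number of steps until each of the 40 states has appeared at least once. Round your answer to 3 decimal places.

Split into phases: going from k distinct to k+1 distinct takes on average 40/(40-k) steps.
E[T] = 40/40 + 40/39 + 40/38 + ... + 40/2 + 40/1 = 40·H_{40}.
H_{40} = 4.2785, so E[T] = 171.1417.

171.142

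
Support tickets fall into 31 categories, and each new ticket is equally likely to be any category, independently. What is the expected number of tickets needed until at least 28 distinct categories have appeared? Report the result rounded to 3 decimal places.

68.011

Going from k to k+1 distinct takes a geometric number of tickets with mean 31/(31-k).
Sum over k = 0,...,27: E = 31/31 + 31/30 + 31/29 + ... + 31/5 + 31/4 = 68.0113.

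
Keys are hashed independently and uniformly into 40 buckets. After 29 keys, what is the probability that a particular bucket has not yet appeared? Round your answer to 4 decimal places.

0.4799

Each key misses the fixed bucket with probability (40-1)/40 = 39/40, independently.
P(still missing after 29) = (39/40)^29 = 0.47988.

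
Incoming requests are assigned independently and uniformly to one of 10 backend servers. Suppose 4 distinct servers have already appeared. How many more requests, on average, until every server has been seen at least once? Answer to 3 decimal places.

24.500

With k distinct servers already seen, the next new one takes an expected 10/(10-k) requests.
Sum over k = 4,...,9: E = 10/6 + 10/5 + 10/4 + 10/3 + 10/2 + 10/1 = 24.5000.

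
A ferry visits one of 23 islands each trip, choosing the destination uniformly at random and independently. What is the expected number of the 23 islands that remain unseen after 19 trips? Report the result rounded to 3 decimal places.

For each island, P(unseen after 19) = (22/23)^19 = 0.4297.
By linearity of expectation, E[unseen] = 23·(22/23)^19 = 9.8839.

9.884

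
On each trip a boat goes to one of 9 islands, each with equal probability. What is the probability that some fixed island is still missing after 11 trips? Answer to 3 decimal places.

On each trip the fixed island fails to appear with probability 8/9.
P(still missing after 11) = (8/9)^11 = 0.2737.

0.274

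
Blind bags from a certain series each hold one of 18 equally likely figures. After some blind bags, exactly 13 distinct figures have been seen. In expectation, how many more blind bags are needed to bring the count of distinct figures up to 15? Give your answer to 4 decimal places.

With k distinct figures already seen, the next new one takes an expected 18/(18-k) blind bags.
Sum over k = 13,...,14: E = 18/5 + 18/4 = 8.10000.

8.1000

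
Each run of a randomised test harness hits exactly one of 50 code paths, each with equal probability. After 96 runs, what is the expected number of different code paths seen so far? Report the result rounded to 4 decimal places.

42.8109

For each code path, P(seen in 96 runs) = 1 - (49/50)^96 = 0.85622.
By linearity of expectation, E[distinct seen] = 50·(1 - (49/50)^96) = 42.81092.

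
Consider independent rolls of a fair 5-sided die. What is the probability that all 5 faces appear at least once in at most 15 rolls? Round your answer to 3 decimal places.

0.829

By inclusion–exclusion over which faces are missing,
P(all seen) = Σ_{j=0}^{5} (-1)^j C(5,j)((5-j)/5)^15
= 1.0000 - 0.1759 + 0.0047 - 0.0000 + 0.0000 - 0.0000
= 0.8288.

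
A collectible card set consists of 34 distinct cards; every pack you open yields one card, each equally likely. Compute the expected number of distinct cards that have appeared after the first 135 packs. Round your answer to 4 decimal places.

33.3958

For each card, P(seen in 135 packs) = 1 - (33/34)^135 = 0.98223.
By linearity of expectation, E[distinct seen] = 34·(1 - (33/34)^135) = 33.39576.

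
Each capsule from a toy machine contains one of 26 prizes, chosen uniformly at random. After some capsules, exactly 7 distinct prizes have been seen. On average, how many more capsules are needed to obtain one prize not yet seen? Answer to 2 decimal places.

1.37

The number of capsules until the next new prize is geometric with success probability 19/26, so its mean is 26/19.
E = 26/19 = 1.368.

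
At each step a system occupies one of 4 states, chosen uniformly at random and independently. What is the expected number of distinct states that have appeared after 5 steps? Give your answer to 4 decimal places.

3.0508

For each state, P(seen in 5 steps) = 1 - (3/4)^5 = 0.76270.
By linearity of expectation, E[distinct seen] = 4·(1 - (3/4)^5) = 3.05078.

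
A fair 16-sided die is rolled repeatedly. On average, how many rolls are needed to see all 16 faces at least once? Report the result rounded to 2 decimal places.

54.09

After k distinct faces have appeared, the next roll gives a new one with probability (16-k)/16, so the expected wait for the (k+1)-th is 16/(16-k).
E[T] = 16/16 + 16/15 + 16/14 + ... + 16/2 + 16/1 = 16·H_{16}.
H_{16} = 3.381, so E[T] = 54.092.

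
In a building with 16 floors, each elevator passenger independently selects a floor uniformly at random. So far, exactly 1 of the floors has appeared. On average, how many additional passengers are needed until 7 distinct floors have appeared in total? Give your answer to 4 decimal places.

7.8282

The wait to go from k to k+1 distinct floors is geometric with mean 16/(16-k).
Sum over k = 1,...,6: E = 16/15 + 16/14 + 16/13 + 16/12 + 16/11 + 16/10 = 7.82817.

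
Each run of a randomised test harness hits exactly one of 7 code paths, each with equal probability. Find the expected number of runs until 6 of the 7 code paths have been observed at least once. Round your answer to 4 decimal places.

11.1500

Going from k to k+1 distinct takes a geometric number of runs with mean 7/(7-k).
Sum over k = 0,...,5: E = 7/7 + 7/6 + 7/5 + 7/4 + 7/3 + 7/2 = 11.15000.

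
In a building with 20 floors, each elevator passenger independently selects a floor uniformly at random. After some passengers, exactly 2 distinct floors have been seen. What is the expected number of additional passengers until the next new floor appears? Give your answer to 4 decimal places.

The number of passengers until the next new floor is geometric with success probability 18/20, so its mean is 20/18.
E = 20/18 = 1.11111.

1.1111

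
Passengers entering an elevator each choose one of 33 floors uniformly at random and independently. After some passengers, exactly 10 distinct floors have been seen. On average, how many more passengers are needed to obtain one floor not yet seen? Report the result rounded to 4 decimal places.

1.4348

Each passenger yields a new floor with probability (33-10)/33 = 23/33, so the wait is geometric with mean 33/23.
E = 33/23 = 1.43478.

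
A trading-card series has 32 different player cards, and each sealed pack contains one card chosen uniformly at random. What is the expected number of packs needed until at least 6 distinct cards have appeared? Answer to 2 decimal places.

Going from k to k+1 distinct takes a geometric number of packs with mean 32/(32-k).
Sum over k = 0,...,5: E = 32/32 + 32/31 + 32/30 + 32/29 + 32/28 + 32/27 = 6.530.

6.53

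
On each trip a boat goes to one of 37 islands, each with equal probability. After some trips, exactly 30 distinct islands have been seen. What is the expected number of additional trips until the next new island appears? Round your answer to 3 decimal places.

5.286

Each trip yields a new island with probability (37-30)/37 = 7/37, so the wait is geometric with mean 37/7.
E = 37/7 = 5.2857.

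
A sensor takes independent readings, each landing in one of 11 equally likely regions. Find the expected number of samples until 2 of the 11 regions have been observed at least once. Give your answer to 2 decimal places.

2.10

Going from k to k+1 distinct takes a geometric number of samples with mean 11/(11-k).
Sum over k = 0,...,1: E = 11/11 + 11/10 = 2.100.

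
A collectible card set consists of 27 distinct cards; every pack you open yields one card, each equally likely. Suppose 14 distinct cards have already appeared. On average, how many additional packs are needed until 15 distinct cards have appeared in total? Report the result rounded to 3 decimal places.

2.077

The wait to go from k to k+1 distinct cards is geometric with mean 27/(27-k).
Only the k = 14 term is needed: E = 27/13 = 2.0769.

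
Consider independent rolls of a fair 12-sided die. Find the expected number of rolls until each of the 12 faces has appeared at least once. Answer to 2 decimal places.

Split into phases: going from k distinct to k+1 distinct takes on average 12/(12-k) rolls.
E[T] = 12/12 + 12/11 + 12/10 + ... + 12/2 + 12/1 = 12·H_{12}.
H_{12} = 3.103, so E[T] = 37.239.

37.24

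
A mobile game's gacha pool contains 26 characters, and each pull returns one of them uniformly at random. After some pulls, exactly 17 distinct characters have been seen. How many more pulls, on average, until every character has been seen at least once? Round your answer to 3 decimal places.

The wait to go from k to k+1 distinct characters is geometric with mean 26/(26-k).
Sum over k = 17,...,25: E = 26/9 + 26/8 + 26/7 + ... + 26/2 + 26/1 = 73.5532.

73.553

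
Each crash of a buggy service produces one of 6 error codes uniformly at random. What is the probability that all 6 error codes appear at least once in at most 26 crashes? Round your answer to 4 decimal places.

0.9480

Let A_i be the event that error code i is missing after 26 crashes. By inclusion–exclusion on the A_i,
P(all seen) = Σ_{j=0}^{6} (-1)^j C(6,j)((6-j)/6)^26
= 1.00000 - 0.05241 + 0.00040 - 0.00000 + 0.00000 - 0.00000 + 0.00000
= 0.94798.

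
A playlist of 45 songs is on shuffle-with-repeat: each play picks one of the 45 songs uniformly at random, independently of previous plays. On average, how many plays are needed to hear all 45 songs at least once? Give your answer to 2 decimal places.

197.77

After k distinct songs have appeared, the next play gives a new one with probability (45-k)/45, so the expected wait for the (k+1)-th is 45/(45-k).
E[T] = 45/45 + 45/44 + 45/43 + ... + 45/2 + 45/1 = 45·H_{45}.
H_{45} = 4.395, so E[T] = 197.773.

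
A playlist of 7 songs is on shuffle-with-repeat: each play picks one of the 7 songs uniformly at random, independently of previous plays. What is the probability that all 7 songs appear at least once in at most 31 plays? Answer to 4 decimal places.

By inclusion–exclusion over which songs are missing,
P(all seen) = Σ_{j=0}^{7} (-1)^j C(7,j)((7-j)/7)^31
= 1.00000 - 0.05885 + 0.00062 - 0.00000 + 0.00000 - 0.00000 + 0.00000 - 0.00000
= 0.94177.

0.9418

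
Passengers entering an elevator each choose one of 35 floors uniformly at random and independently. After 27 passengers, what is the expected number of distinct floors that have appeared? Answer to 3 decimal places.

18.998

For each floor, P(seen in 27 passengers) = 1 - (34/35)^27 = 0.5428.
By linearity of expectation, E[distinct seen] = 35·(1 - (34/35)^27) = 18.9985.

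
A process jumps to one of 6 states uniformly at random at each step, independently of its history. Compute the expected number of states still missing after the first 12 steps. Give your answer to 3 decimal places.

0.673

For each state, P(unseen after 12) = (5/6)^12 = 0.1122.
By linearity of expectation, E[unseen] = 6·(5/6)^12 = 0.6729.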